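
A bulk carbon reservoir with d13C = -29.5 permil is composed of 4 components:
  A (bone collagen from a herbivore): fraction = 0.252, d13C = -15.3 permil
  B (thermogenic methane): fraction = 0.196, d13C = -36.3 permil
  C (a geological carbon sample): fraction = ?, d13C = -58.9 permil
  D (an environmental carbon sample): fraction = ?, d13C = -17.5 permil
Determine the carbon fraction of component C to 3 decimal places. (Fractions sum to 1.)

Let f_C and f_D be the unknown fractions; fractions sum to 1 so f_C + f_D = 0.552.
Mass balance: Σ fᵢ·δᵢ = δ_bulk ⇒ f_C·(-58.9) + f_D·(-17.5) = -29.5 − (-10.970) = -18.530
Substitute f_D = 0.552 − f_C:
f_C·(-58.9 − -17.5) = -18.530 − 0.552×(-17.5) = -8.870
f_C = -8.870 / -41.4 = 0.2142

0.214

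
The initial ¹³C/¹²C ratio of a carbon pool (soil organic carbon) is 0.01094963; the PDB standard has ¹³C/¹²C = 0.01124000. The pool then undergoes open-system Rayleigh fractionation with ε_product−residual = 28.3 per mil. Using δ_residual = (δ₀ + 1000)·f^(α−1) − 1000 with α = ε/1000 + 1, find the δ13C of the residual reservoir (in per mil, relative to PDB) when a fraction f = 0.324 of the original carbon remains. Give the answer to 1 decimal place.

δ₀ = (0.01094963/0.01124000 − 1)×1000 = (0.974166 − 1)×1000 = -25.834 per mil
α − 1 = ε/1000 = 0.0283
f^(α−1) = 0.324^(0.0283) = 0.968609
δ_res = (-25.834 + 1000) × 0.968609 − 1000 = 943.586 − 1000 = -56.41 per mil

-56.4 per mil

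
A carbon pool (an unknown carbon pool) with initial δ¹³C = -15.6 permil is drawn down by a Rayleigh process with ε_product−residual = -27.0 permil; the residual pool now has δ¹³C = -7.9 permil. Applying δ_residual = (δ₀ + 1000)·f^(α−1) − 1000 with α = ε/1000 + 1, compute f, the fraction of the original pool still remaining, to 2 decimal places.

0.75

α − 1 = ε/1000 = -0.0270
(δ_res + 1000)/(δ₀ + 1000) = (-7.9 + 1000)/(-15.6 + 1000) = 992.1/984.4 = 1.007822
f = 1.007822^(1/-0.0270) = exp(ln(1.007822)/-0.0270) = exp(0.00779/-0.0270)
f = exp(-0.2886) = 0.7493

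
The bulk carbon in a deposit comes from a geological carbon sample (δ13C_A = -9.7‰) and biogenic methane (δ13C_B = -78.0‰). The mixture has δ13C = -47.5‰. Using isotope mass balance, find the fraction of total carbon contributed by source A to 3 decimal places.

δ_mix = f_A·δ_A + (1 − f_A)·δ_B  ⇒  f_A = (δ_mix − δ_B)/(δ_A − δ_B)
f_A = (-47.5 − (-78.0)) / (-9.7 − (-78.0))
f_A = 30.5 / 68.3 = 0.4466

0.447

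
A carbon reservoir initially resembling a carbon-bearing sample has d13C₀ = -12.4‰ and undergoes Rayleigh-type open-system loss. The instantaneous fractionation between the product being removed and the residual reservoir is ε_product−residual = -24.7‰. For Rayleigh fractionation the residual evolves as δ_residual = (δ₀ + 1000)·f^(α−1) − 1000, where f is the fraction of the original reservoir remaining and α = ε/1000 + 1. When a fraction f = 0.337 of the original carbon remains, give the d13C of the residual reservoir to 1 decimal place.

Rayleigh residual: δ_res = (δ₀ + 1000)·f^(α−1) − 1000
α = ε/1000 + 1 = 0.97530, so α − 1 = -0.02470
f^(α−1) = 0.337^(-0.02470) = 1.027230
δ_res = (-12.4 + 1000) × 1.027230 − 1000 = 1014.492 − 1000 = 14.49‰

14.5‰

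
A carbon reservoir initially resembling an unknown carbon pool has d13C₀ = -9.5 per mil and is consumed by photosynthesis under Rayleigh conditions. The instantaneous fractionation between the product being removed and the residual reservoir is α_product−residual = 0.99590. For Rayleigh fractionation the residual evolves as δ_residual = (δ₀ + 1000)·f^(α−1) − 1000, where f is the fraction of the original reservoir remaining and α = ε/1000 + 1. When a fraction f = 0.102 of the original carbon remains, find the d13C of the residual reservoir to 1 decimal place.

Rayleigh residual: δ_res = (δ₀ + 1000)·f^(α−1) − 1000
α − 1 = -0.00410
f^(α−1) = 0.102^(-0.00410) = 1.009403
δ_res = (-9.5 + 1000) × 1.009403 − 1000 = 999.814 − 1000 = -0.19 per mil

-0.2 per mil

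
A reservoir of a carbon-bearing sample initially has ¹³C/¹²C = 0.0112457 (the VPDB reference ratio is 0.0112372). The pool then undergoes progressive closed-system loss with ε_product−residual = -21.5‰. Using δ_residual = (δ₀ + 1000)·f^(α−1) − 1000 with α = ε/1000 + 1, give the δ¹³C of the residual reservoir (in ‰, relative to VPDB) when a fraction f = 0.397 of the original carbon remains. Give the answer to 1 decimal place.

δ₀ = (0.0112457/0.0112372 − 1)×1000 = (1.000756 − 1)×1000 = 0.756‰
α − 1 = ε/1000 = -0.0215
f^(α−1) = 0.397^(-0.0215) = 1.020061
δ_res = (0.756 + 1000) × 1.020061 − 1000 = 1020.832 − 1000 = 20.83‰

20.8‰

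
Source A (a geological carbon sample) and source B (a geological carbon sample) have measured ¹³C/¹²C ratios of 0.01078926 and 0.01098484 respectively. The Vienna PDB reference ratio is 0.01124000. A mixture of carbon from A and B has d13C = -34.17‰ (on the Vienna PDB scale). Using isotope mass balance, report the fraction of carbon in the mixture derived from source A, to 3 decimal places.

δ_A = (0.01078926/0.01124000 − 1)×1000 = (0.959899 − 1)×1000 = -40.101‰
δ_B = (0.01098484/0.01124000 − 1)×1000 = (0.977299 − 1)×1000 = -22.701‰
f_A = (δ_mix − δ_B)/(δ_A − δ_B) = (-34.17 − (-22.701))/(-40.101 − (-22.701))
f_A = -11.469 / -17.400 = 0.6591

0.659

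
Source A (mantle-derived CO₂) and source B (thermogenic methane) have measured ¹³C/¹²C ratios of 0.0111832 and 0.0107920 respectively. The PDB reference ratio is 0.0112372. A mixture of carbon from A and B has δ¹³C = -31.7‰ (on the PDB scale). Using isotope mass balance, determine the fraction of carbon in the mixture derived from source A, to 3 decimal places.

0.227

δ_A = (0.0111832/0.0112372 − 1)×1000 = (0.995195 − 1)×1000 = -4.805‰
δ_B = (0.0107920/0.0112372 − 1)×1000 = (0.960382 − 1)×1000 = -39.618‰
f_A = (δ_mix − δ_B)/(δ_A − δ_B) = (-31.7 − (-39.618))/(-4.805 − (-39.618))
f_A = 7.918 / 34.813 = 0.2275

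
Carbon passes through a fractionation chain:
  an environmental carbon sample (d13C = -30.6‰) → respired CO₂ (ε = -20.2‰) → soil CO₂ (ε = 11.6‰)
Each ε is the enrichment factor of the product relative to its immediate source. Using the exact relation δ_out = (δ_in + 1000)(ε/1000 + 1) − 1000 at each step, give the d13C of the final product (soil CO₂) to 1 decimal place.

step 1: δ = (-30.60 + 1000)·(-20.2/1000 + 1) − 1000 = -50.18‰
step 2: δ = (-50.18 + 1000)·(11.6/1000 + 1) − 1000 = -39.16‰

-39.2‰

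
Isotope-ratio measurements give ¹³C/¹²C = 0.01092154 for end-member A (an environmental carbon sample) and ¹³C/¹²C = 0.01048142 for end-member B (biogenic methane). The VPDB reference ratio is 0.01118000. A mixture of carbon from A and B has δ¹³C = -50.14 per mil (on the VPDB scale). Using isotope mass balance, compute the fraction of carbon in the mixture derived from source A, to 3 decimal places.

0.314

δ_A = (0.01092154/0.01118000 − 1)×1000 = (0.976882 − 1)×1000 = -23.118 per mil
δ_B = (0.01048142/0.01118000 − 1)×1000 = (0.937515 − 1)×1000 = -62.485 per mil
f_A = (δ_mix − δ_B)/(δ_A − δ_B) = (-50.14 − (-62.485))/(-23.118 − (-62.485))
f_A = 12.345 / 39.367 = 0.3136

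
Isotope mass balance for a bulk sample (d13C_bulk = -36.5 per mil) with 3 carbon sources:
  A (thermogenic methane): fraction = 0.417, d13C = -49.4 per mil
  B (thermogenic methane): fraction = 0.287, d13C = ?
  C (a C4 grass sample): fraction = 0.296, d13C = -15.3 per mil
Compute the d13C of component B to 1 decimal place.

-39.6 per mil

Isotope mass balance: δ_bulk = Σ fᵢ·δᵢ.
-36.5 = 0.417×(-49.4) + 0.287×δ_B + 0.296×(-15.3)
0.287·δ_B = -36.5 − (-25.129) = -11.371
δ_B = -11.371 / 0.287 = -39.62 per mil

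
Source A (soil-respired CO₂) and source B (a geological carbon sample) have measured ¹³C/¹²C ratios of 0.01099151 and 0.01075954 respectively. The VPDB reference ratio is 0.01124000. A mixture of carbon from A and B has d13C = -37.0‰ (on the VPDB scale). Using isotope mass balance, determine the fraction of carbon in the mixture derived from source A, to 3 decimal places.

0.278

δ_A = (0.01099151/0.01124000 − 1)×1000 = (0.977892 − 1)×1000 = -22.108‰
δ_B = (0.01075954/0.01124000 − 1)×1000 = (0.957254 − 1)×1000 = -42.746‰
f_A = (δ_mix − δ_B)/(δ_A − δ_B) = (-37.0 − (-42.746))/(-22.108 − (-42.746))
f_A = 5.746 / 20.638 = 0.2784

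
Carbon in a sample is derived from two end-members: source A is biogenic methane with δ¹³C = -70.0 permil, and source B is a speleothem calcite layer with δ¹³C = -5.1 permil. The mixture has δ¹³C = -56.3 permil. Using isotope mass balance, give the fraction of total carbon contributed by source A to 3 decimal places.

0.789

δ_mix = f_A·δ_A + (1 − f_A)·δ_B  ⇒  f_A = (δ_mix − δ_B)/(δ_A − δ_B)
f_A = (-56.3 − (-5.1)) / (-70.0 − (-5.1))
f_A = -51.2 / -64.9 = 0.7889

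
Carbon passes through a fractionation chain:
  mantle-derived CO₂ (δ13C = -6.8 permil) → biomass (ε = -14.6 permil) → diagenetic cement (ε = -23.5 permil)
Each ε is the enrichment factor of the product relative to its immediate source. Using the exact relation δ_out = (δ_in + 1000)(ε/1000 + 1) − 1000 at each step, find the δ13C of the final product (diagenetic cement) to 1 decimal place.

-44.3 permil

step 1: δ = (-6.80 + 1000)·(-14.6/1000 + 1) − 1000 = -21.30 permil
step 2: δ = (-21.30 + 1000)·(-23.5/1000 + 1) − 1000 = -44.30 permil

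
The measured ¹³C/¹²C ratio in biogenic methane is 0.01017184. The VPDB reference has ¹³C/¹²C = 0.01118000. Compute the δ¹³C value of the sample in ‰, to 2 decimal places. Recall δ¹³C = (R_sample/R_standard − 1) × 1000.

-90.18‰

δ¹³C = (R_sample / R_standard − 1) × 1000
R_sample / R_standard = 0.01017184 / 0.01118000 = 0.909825
δ¹³C = (0.909825 − 1) × 1000 = -90.175‰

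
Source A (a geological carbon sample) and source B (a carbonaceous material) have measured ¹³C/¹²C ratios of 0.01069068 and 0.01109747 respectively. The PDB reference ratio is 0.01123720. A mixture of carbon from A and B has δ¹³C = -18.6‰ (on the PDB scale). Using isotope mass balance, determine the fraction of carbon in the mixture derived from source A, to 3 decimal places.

0.170

δ_A = (0.01069068/0.01123720 − 1)×1000 = (0.951365 − 1)×1000 = -48.635‰
δ_B = (0.01109747/0.01123720 − 1)×1000 = (0.987565 − 1)×1000 = -12.435‰
f_A = (δ_mix − δ_B)/(δ_A − δ_B) = (-18.6 − (-12.435))/(-48.635 − (-12.435))
f_A = -6.165 / -36.200 = 0.1703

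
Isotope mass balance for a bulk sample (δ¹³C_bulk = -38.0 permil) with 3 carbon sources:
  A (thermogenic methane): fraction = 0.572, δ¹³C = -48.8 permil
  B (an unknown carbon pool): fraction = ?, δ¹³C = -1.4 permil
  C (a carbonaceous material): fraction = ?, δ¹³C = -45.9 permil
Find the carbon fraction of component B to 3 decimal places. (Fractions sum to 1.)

Let f_B and f_C be the unknown fractions; fractions sum to 1 so f_B + f_C = 0.428.
Mass balance: Σ fᵢ·δᵢ = δ_bulk ⇒ f_B·(-1.4) + f_C·(-45.9) = -38.0 − (-27.914) = -10.086
Substitute f_C = 0.428 − f_B:
f_B·(-1.4 − -45.9) = -10.086 − 0.428×(-45.9) = 9.559
f_B = 9.559 / 44.5 = 0.2148

0.215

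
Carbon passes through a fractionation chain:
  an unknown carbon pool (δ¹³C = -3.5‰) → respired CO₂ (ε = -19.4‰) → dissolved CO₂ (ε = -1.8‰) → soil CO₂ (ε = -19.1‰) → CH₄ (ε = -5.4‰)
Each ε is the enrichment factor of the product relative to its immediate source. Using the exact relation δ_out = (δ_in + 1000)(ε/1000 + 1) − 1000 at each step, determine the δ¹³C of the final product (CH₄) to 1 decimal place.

step 1: δ = (-3.50 + 1000)·(-19.4/1000 + 1) − 1000 = -22.83‰
step 2: δ = (-22.83 + 1000)·(-1.8/1000 + 1) − 1000 = -24.59‰
step 3: δ = (-24.59 + 1000)·(-19.1/1000 + 1) − 1000 = -43.22‰
step 4: δ = (-43.22 + 1000)·(-5.4/1000 + 1) − 1000 = -48.39‰

-48.4‰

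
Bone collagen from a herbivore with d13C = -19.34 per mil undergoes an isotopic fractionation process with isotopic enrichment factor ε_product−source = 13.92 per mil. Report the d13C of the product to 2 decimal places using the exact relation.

Exactly, δ_product = (δ_source + 1000)·(ε/1000 + 1) − 1000.
δ_product = (-19.34 + 1000) × (13.92/1000 + 1) − 1000
δ_product = -5.689 per mil

-5.69 per mil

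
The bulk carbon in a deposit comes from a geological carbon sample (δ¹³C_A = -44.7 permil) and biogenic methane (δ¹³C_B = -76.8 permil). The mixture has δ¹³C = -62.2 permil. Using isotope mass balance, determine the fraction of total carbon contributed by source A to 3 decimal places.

0.455

δ_mix = f_A·δ_A + (1 − f_A)·δ_B  ⇒  f_A = (δ_mix − δ_B)/(δ_A − δ_B)
f_A = (-62.2 − (-76.8)) / (-44.7 − (-76.8))
f_A = 14.6 / 32.1 = 0.4548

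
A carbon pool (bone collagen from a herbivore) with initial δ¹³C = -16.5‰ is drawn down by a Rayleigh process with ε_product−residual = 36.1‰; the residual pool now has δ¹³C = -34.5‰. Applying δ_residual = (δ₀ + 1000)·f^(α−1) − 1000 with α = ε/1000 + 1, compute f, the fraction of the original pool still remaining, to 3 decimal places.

α − 1 = ε/1000 = 0.0361
(δ_res + 1000)/(δ₀ + 1000) = (-34.5 + 1000)/(-16.5 + 1000) = 965.5/983.5 = 0.981698
f = 0.981698^(1/0.0361) = exp(ln(0.981698)/0.0361) = exp(-0.01847/0.0361)
f = exp(-0.5117) = 0.5995

0.599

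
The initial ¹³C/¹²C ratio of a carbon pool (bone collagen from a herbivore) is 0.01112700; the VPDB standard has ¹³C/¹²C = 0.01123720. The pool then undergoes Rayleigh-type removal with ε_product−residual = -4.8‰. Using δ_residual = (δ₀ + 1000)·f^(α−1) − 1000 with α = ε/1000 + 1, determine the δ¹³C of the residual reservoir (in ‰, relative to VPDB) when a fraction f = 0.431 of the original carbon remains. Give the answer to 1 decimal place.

δ₀ = (0.01112700/0.01123720 − 1)×1000 = (0.990193 − 1)×1000 = -9.807‰
α − 1 = ε/1000 = -0.0048
f^(α−1) = 0.431^(-0.0048) = 1.004048
δ_res = (-9.807 + 1000) × 1.004048 − 1000 = 994.202 − 1000 = -5.80‰

-5.8‰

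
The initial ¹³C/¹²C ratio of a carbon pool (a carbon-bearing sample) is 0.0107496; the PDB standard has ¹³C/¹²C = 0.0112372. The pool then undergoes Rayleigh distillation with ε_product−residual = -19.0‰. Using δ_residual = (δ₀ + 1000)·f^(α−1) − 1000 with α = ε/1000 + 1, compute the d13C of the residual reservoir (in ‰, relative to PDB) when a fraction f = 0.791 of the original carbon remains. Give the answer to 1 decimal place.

-39.1‰

δ₀ = (0.0107496/0.0112372 − 1)×1000 = (0.956608 − 1)×1000 = -43.392‰
α − 1 = ε/1000 = -0.0190
f^(α−1) = 0.791^(-0.0190) = 1.004465
δ_res = (-43.392 + 1000) × 1.004465 − 1000 = 960.879 − 1000 = -39.12‰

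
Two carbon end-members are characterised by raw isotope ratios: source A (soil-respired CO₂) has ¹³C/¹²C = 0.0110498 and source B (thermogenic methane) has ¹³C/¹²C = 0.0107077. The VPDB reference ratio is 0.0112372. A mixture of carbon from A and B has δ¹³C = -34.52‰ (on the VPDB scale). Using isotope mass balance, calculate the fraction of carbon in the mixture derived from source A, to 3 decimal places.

0.414

δ_A = (0.0110498/0.0112372 − 1)×1000 = (0.983323 − 1)×1000 = -16.677‰
δ_B = (0.0107077/0.0112372 − 1)×1000 = (0.952880 − 1)×1000 = -47.120‰
f_A = (δ_mix − δ_B)/(δ_A − δ_B) = (-34.52 − (-47.120))/(-16.677 − (-47.120))
f_A = 12.600 / 30.444 = 0.4139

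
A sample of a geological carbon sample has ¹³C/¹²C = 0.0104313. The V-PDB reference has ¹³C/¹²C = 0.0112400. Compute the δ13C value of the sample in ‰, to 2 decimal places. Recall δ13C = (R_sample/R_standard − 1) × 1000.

δ13C = (R_sample / R_standard − 1) × 1000
R_sample / R_standard = 0.0104313 / 0.0112400 = 0.928052
δ13C = (0.928052 − 1) × 1000 = -71.948‰

-71.95‰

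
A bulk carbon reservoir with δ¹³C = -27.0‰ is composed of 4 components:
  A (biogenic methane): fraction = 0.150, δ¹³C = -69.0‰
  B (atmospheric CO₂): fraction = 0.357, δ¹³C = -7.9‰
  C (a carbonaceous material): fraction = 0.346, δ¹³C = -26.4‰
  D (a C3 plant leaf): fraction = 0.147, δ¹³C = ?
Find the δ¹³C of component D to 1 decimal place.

Isotope mass balance: δ_bulk = Σ fᵢ·δᵢ.
-27.0 = 0.150×(-69.0) + 0.357×(-7.9) + 0.346×(-26.4) + 0.147×δ_D
0.147·δ_D = -27.0 − (-22.305) = -4.695
δ_D = -4.695 / 0.147 = -31.94‰

-31.9‰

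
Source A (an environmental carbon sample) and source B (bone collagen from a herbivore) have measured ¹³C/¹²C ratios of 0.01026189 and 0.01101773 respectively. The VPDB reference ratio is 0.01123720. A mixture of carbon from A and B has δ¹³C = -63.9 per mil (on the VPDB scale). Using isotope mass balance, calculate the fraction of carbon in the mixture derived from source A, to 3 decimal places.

δ_A = (0.01026189/0.01123720 − 1)×1000 = (0.913207 − 1)×1000 = -86.793 per mil
δ_B = (0.01101773/0.01123720 − 1)×1000 = (0.980469 − 1)×1000 = -19.531 per mil
f_A = (δ_mix − δ_B)/(δ_A − δ_B) = (-63.9 − (-19.531))/(-86.793 − (-19.531))
f_A = -44.369 / -67.262 = 0.6596

0.660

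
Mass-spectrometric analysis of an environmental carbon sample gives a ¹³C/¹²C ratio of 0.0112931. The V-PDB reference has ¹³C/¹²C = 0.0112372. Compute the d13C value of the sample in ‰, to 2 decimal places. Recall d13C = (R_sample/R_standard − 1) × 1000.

d13C = (R_sample / R_standard − 1) × 1000
R_sample / R_standard = 0.0112931 / 0.0112372 = 1.004975
d13C = (1.004975 − 1) × 1000 = 4.975‰

4.97‰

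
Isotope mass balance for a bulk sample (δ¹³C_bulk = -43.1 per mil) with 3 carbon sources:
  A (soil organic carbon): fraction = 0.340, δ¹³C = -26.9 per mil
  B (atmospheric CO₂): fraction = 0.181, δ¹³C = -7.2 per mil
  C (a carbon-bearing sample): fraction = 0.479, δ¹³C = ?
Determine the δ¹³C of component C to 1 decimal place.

Isotope mass balance: δ_bulk = Σ fᵢ·δᵢ.
-43.1 = 0.340×(-26.9) + 0.181×(-7.2) + 0.479×δ_C
0.479·δ_C = -43.1 − (-10.449) = -32.651
δ_C = -32.651 / 0.479 = -68.16 per mil

-68.2 per mil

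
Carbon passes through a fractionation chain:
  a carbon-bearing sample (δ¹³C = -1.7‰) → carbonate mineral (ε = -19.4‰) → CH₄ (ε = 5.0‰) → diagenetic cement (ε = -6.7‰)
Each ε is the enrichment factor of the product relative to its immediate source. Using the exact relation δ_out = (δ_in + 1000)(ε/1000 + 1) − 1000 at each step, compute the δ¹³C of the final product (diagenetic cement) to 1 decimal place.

-22.8‰

step 1: δ = (-1.70 + 1000)·(-19.4/1000 + 1) − 1000 = -21.07‰
step 2: δ = (-21.07 + 1000)·(5.0/1000 + 1) − 1000 = -16.17‰
step 3: δ = (-16.17 + 1000)·(-6.7/1000 + 1) − 1000 = -22.76‰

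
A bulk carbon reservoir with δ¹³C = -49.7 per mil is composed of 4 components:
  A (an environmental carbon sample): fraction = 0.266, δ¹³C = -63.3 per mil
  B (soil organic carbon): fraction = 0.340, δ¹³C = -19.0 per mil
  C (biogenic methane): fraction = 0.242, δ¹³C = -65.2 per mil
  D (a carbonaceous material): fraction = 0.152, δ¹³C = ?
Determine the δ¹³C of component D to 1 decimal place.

Isotope mass balance: δ_bulk = Σ fᵢ·δᵢ.
-49.7 = 0.266×(-63.3) + 0.340×(-19.0) + 0.242×(-65.2) + 0.152×δ_D
0.152·δ_D = -49.7 − (-39.076) = -10.624
δ_D = -10.624 / 0.152 = -69.89 per mil

-69.9 per mil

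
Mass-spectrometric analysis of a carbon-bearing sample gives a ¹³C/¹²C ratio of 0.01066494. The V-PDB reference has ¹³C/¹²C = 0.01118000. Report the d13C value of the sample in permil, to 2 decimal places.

d13C = (R_sample / R_standard − 1) × 1000
R_sample / R_standard = 0.01066494 / 0.01118000 = 0.953930
d13C = (0.953930 − 1) × 1000 = -46.070 permil

-46.07 permil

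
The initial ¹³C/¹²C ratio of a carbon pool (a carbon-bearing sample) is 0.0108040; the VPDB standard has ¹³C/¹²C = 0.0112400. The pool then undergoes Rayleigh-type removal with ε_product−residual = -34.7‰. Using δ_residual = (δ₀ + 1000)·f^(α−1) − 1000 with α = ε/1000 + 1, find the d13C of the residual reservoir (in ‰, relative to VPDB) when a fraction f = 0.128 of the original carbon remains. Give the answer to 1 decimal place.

32.3‰

δ₀ = (0.0108040/0.0112400 − 1)×1000 = (0.961210 − 1)×1000 = -38.790‰
α − 1 = ε/1000 = -0.0347
f^(α−1) = 0.128^(-0.0347) = 1.073939
δ_res = (-38.790 + 1000) × 1.073939 − 1000 = 1032.281 − 1000 = 32.28‰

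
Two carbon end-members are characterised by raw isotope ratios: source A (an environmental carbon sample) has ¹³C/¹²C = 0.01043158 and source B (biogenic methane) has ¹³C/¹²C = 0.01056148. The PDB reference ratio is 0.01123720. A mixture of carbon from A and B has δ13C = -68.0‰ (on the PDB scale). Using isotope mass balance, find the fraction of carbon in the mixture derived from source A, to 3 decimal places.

δ_A = (0.01043158/0.01123720 − 1)×1000 = (0.928308 − 1)×1000 = -71.692‰
δ_B = (0.01056148/0.01123720 − 1)×1000 = (0.939868 − 1)×1000 = -60.132‰
f_A = (δ_mix − δ_B)/(δ_A − δ_B) = (-68.0 − (-60.132))/(-71.692 − (-60.132))
f_A = -7.868 / -11.560 = 0.6806

0.681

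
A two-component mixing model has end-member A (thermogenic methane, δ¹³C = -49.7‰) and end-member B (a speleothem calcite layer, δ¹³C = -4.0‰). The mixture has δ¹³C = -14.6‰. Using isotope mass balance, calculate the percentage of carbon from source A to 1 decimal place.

23.2%

δ_mix = f_A·δ_A + (1 − f_A)·δ_B  ⇒  f_A = (δ_mix − δ_B)/(δ_A − δ_B)
f_A = (-14.6 − (-4.0)) / (-49.7 − (-4.0))
f_A = -10.6 / -45.7 = 0.2319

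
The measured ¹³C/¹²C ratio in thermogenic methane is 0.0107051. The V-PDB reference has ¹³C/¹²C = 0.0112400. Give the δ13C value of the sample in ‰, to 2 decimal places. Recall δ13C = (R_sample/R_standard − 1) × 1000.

δ13C = (R_sample / R_standard − 1) × 1000
R_sample / R_standard = 0.0107051 / 0.0112400 = 0.952411
δ13C = (0.952411 − 1) × 1000 = -47.589‰

-47.59‰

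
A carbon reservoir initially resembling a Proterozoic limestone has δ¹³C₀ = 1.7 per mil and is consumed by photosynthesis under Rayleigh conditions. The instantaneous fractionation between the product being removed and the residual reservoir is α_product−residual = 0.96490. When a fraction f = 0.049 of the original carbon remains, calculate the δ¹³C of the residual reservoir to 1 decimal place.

113.6 per mil

Rayleigh residual: δ_res = (δ₀ + 1000)·f^(α−1) − 1000
α − 1 = -0.03510
f^(α−1) = 0.049^(-0.03510) = 1.111665
δ_res = (1.7 + 1000) × 1.111665 − 1000 = 1113.555 − 1000 = 113.56 per mil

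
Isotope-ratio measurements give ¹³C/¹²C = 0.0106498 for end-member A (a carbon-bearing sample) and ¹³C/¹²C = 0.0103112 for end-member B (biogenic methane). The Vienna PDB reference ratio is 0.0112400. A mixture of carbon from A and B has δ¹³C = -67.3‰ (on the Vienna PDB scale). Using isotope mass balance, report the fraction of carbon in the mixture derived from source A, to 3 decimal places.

δ_A = (0.0106498/0.0112400 − 1)×1000 = (0.947491 − 1)×1000 = -52.509‰
δ_B = (0.0103112/0.0112400 − 1)×1000 = (0.917367 − 1)×1000 = -82.633‰
f_A = (δ_mix − δ_B)/(δ_A − δ_B) = (-67.3 − (-82.633))/(-52.509 − (-82.633))
f_A = 15.333 / 30.125 = 0.5090

0.509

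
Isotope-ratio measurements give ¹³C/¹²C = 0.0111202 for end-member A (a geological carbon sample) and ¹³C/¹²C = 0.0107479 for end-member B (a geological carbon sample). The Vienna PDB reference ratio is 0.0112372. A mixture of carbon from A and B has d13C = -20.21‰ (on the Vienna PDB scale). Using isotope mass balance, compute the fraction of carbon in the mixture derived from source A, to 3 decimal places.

δ_A = (0.0111202/0.0112372 − 1)×1000 = (0.989588 − 1)×1000 = -10.412‰
δ_B = (0.0107479/0.0112372 − 1)×1000 = (0.956457 − 1)×1000 = -43.543‰
f_A = (δ_mix − δ_B)/(δ_A − δ_B) = (-20.21 − (-43.543))/(-10.412 − (-43.543))
f_A = 23.333 / 33.131 = 0.7043

0.704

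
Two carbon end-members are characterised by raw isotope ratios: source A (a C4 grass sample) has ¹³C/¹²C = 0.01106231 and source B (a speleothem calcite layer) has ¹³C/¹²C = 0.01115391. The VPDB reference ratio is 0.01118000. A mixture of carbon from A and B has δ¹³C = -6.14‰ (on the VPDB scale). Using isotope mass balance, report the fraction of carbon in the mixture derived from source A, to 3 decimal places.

δ_A = (0.01106231/0.01118000 − 1)×1000 = (0.989473 − 1)×1000 = -10.527‰
δ_B = (0.01115391/0.01118000 − 1)×1000 = (0.997666 − 1)×1000 = -2.334‰
f_A = (δ_mix − δ_B)/(δ_A − δ_B) = (-6.14 − (-2.334))/(-10.527 − (-2.334))
f_A = -3.806 / -8.193 = 0.4646

0.465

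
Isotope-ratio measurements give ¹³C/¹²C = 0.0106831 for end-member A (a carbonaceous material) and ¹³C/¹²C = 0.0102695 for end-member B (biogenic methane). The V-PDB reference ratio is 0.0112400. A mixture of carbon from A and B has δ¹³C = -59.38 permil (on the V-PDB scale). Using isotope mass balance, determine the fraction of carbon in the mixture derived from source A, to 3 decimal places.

0.733

δ_A = (0.0106831/0.0112400 − 1)×1000 = (0.950454 − 1)×1000 = -49.546 permil
δ_B = (0.0102695/0.0112400 − 1)×1000 = (0.913657 − 1)×1000 = -86.343 permil
f_A = (δ_mix − δ_B)/(δ_A − δ_B) = (-59.38 − (-86.343))/(-49.546 − (-86.343))
f_A = 26.963 / 36.797 = 0.7328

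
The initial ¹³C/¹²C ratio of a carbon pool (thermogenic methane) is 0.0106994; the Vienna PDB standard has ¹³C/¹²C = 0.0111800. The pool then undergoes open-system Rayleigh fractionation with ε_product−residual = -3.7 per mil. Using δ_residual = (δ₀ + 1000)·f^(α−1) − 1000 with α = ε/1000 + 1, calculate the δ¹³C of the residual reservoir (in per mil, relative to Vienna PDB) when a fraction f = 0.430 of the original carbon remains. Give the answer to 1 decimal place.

δ₀ = (0.0106994/0.0111800 − 1)×1000 = (0.957013 − 1)×1000 = -42.987 per mil
α − 1 = ε/1000 = -0.0037
f^(α−1) = 0.430^(-0.0037) = 1.003128
δ_res = (-42.987 + 1000) × 1.003128 − 1000 = 960.006 − 1000 = -39.99 per mil

-40.0 per mil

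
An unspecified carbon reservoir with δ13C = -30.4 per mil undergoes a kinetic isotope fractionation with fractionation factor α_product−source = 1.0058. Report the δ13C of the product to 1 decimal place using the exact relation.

-24.8 per mil

δ_product = (δ_source + 1000)·α − 1000
δ_product = (-30.4 + 1000) × 1.0058 − 1000
δ_product = 975.224 − 1000 = -24.78 per mil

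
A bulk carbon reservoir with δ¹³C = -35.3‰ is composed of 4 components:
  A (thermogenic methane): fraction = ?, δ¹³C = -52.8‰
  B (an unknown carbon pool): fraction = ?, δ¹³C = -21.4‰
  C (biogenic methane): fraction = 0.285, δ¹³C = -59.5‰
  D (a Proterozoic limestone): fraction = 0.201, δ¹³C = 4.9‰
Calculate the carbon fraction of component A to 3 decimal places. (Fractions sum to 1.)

0.265

Let f_A and f_B be the unknown fractions; fractions sum to 1 so f_A + f_B = 0.514.
Mass balance: Σ fᵢ·δᵢ = δ_bulk ⇒ f_A·(-52.8) + f_B·(-21.4) = -35.3 − (-15.973) = -19.327
Substitute f_B = 0.514 − f_A:
f_A·(-52.8 − -21.4) = -19.327 − 0.514×(-21.4) = -8.328
f_A = -8.328 / -31.4 = 0.2652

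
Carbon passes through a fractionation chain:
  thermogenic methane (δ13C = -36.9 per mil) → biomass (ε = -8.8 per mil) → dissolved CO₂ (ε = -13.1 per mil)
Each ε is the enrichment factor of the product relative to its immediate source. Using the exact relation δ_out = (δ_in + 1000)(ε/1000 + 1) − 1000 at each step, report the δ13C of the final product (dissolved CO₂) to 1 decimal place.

step 1: δ = (-36.90 + 1000)·(-8.8/1000 + 1) − 1000 = -45.38 per mil
step 2: δ = (-45.38 + 1000)·(-13.1/1000 + 1) − 1000 = -57.88 per mil

-57.9 per mil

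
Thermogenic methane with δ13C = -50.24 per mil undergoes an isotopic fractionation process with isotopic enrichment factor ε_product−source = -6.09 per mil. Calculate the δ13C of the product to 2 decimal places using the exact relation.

-56.02 per mil

To first order, δ_product ≈ δ_source + ε = -56.33 per mil.
Exactly, δ_product = (δ_source + 1000)·(ε/1000 + 1) − 1000.
δ_product = (-50.24 + 1000) × (-6.09/1000 + 1) − 1000
δ_product = -56.024 per mil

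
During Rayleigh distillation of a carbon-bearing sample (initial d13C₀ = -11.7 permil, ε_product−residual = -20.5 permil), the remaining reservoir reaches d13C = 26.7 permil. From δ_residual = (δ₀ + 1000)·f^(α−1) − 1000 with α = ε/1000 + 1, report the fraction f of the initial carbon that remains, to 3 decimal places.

0.156

α − 1 = ε/1000 = -0.0205
(δ_res + 1000)/(δ₀ + 1000) = (26.7 + 1000)/(-11.7 + 1000) = 1026.7/988.3 = 1.038855
f = 1.038855^(1/-0.0205) = exp(ln(1.038855)/-0.0205) = exp(0.03812/-0.0205)
f = exp(-1.8595) = 0.1558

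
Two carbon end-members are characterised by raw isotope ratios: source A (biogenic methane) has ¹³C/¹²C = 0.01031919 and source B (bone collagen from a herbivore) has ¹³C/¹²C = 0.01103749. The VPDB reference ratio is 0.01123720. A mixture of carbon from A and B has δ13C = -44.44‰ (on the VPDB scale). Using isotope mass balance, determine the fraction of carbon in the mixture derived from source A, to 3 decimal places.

δ_A = (0.01031919/0.01123720 − 1)×1000 = (0.918306 − 1)×1000 = -81.694‰
δ_B = (0.01103749/0.01123720 − 1)×1000 = (0.982228 − 1)×1000 = -17.772‰
f_A = (δ_mix − δ_B)/(δ_A − δ_B) = (-44.44 − (-17.772))/(-81.694 − (-17.772))
f_A = -26.668 / -63.922 = 0.4172

0.417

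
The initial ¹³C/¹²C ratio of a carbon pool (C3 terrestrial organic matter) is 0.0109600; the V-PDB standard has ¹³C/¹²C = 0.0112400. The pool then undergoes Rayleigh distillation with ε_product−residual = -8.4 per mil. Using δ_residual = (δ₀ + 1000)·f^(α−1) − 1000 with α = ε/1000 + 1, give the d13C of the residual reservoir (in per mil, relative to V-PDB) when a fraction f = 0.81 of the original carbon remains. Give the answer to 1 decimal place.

δ₀ = (0.0109600/0.0112400 − 1)×1000 = (0.975089 − 1)×1000 = -24.911 per mil
α − 1 = ε/1000 = -0.0084
f^(α−1) = 0.81^(-0.0084) = 1.001772
δ_res = (-24.911 + 1000) × 1.001772 − 1000 = 976.816 − 1000 = -23.18 per mil

-23.2 per mil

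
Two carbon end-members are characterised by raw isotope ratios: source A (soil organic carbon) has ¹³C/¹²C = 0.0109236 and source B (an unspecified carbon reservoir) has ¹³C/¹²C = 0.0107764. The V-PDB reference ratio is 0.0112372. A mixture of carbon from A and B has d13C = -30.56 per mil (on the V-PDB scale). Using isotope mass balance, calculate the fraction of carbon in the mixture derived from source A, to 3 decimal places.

δ_A = (0.0109236/0.0112372 − 1)×1000 = (0.972093 − 1)×1000 = -27.907 per mil
δ_B = (0.0107764/0.0112372 − 1)×1000 = (0.958993 − 1)×1000 = -41.007 per mil
f_A = (δ_mix − δ_B)/(δ_A − δ_B) = (-30.56 − (-41.007))/(-27.907 − (-41.007))
f_A = 10.447 / 13.099 = 0.7975

0.797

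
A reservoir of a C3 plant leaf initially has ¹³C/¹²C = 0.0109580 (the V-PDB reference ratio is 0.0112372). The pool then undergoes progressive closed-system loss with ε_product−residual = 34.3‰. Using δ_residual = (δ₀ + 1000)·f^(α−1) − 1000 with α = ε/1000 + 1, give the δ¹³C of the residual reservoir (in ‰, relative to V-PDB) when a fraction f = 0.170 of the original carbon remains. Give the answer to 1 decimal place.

-82.3‰

δ₀ = (0.0109580/0.0112372 − 1)×1000 = (0.975154 − 1)×1000 = -24.846‰
α − 1 = ε/1000 = 0.0343
f^(α−1) = 0.170^(0.0343) = 0.941032
δ_res = (-24.846 + 1000) × 0.941032 − 1000 = 917.651 − 1000 = -82.35‰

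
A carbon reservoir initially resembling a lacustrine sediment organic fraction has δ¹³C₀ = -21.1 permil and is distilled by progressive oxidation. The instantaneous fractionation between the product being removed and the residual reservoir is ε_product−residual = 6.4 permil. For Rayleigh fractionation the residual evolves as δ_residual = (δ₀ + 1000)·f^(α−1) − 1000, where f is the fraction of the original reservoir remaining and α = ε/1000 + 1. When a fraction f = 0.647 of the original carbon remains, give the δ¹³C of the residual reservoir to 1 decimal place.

-23.8 permil

Rayleigh residual: δ_res = (δ₀ + 1000)·f^(α−1) − 1000
α = ε/1000 + 1 = 1.00640, so α − 1 = 0.00640
f^(α−1) = 0.647^(0.00640) = 0.997217
δ_res = (-21.1 + 1000) × 0.997217 − 1000 = 976.176 − 1000 = -23.82 permil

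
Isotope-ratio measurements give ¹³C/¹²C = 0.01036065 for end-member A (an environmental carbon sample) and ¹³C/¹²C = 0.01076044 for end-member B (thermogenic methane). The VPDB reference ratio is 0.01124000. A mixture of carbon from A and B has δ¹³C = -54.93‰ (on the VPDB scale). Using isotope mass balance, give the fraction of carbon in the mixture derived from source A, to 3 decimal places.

0.345

δ_A = (0.01036065/0.01124000 − 1)×1000 = (0.921766 − 1)×1000 = -78.234‰
δ_B = (0.01076044/0.01124000 − 1)×1000 = (0.957335 − 1)×1000 = -42.665‰
f_A = (δ_mix − δ_B)/(δ_A − δ_B) = (-54.93 − (-42.665))/(-78.234 − (-42.665))
f_A = -12.265 / -35.569 = 0.3448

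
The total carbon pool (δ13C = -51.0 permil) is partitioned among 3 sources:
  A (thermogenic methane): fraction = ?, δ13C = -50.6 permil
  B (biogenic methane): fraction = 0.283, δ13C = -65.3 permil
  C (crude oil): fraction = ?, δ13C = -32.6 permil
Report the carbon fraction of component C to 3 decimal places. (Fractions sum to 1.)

Let f_C and f_A be the unknown fractions; fractions sum to 1 so f_C + f_A = 0.717.
Mass balance: Σ fᵢ·δᵢ = δ_bulk ⇒ f_C·(-32.6) + f_A·(-50.6) = -51.0 − (-18.480) = -32.520
Substitute f_A = 0.717 − f_C:
f_C·(-32.6 − -50.6) = -32.520 − 0.717×(-50.6) = 3.760
f_C = 3.760 / 18.0 = 0.2089

0.209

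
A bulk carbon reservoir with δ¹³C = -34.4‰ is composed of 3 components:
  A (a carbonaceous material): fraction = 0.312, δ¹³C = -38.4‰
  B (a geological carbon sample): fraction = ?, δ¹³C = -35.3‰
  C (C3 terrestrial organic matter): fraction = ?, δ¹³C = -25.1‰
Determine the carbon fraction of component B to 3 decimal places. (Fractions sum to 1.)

0.505

Let f_B and f_C be the unknown fractions; fractions sum to 1 so f_B + f_C = 0.688.
Mass balance: Σ fᵢ·δᵢ = δ_bulk ⇒ f_B·(-35.3) + f_C·(-25.1) = -34.4 − (-11.981) = -22.419
Substitute f_C = 0.688 − f_B:
f_B·(-35.3 − -25.1) = -22.419 − 0.688×(-25.1) = -5.150
f_B = -5.150 / -10.2 = 0.5049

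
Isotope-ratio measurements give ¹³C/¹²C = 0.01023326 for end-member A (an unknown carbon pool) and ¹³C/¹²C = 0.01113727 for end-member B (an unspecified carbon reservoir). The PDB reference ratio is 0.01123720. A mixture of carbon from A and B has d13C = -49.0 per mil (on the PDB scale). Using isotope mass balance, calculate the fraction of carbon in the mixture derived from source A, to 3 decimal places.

0.499

δ_A = (0.01023326/0.01123720 − 1)×1000 = (0.910659 − 1)×1000 = -89.341 per mil
δ_B = (0.01113727/0.01123720 − 1)×1000 = (0.991107 − 1)×1000 = -8.893 per mil
f_A = (δ_mix − δ_B)/(δ_A − δ_B) = (-49.0 − (-8.893))/(-89.341 − (-8.893))
f_A = -40.107 / -80.448 = 0.4985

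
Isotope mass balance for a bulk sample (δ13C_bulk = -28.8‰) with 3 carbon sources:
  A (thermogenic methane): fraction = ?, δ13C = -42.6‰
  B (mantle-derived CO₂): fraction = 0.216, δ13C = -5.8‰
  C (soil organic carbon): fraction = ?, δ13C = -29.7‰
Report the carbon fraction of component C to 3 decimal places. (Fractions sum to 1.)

0.454

Let f_C and f_A be the unknown fractions; fractions sum to 1 so f_C + f_A = 0.784.
Mass balance: Σ fᵢ·δᵢ = δ_bulk ⇒ f_C·(-29.7) + f_A·(-42.6) = -28.8 − (-1.253) = -27.547
Substitute f_A = 0.784 − f_C:
f_C·(-29.7 − -42.6) = -27.547 − 0.784×(-42.6) = 5.851
f_C = 5.851 / 12.9 = 0.4536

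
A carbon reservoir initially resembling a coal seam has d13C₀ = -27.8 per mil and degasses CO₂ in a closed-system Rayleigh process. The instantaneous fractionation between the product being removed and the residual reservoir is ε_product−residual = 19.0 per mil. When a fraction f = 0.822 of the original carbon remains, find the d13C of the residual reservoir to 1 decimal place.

Rayleigh residual: δ_res = (δ₀ + 1000)·f^(α−1) − 1000
α = ε/1000 + 1 = 1.01900, so α − 1 = 0.01900
f^(α−1) = 0.822^(0.01900) = 0.996283
δ_res = (-27.8 + 1000) × 0.996283 − 1000 = 968.586 − 1000 = -31.41 per mil

-31.4 per mil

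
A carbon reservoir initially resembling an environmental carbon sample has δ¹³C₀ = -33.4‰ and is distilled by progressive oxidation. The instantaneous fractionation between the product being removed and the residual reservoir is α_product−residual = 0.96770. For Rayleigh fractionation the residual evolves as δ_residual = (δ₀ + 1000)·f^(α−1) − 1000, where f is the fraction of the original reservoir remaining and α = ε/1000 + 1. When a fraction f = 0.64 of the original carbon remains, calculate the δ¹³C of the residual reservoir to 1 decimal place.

Rayleigh residual: δ_res = (δ₀ + 1000)·f^(α−1) − 1000
α − 1 = -0.03230
f^(α−1) = 0.64^(-0.03230) = 1.014519
δ_res = (-33.4 + 1000) × 1.014519 − 1000 = 980.635 − 1000 = -19.37‰

-19.4‰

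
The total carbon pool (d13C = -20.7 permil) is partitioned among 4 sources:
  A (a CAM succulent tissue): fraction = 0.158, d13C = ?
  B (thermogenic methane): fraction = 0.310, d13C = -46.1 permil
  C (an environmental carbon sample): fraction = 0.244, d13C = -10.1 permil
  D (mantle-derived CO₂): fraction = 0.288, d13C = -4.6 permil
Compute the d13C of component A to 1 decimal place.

Isotope mass balance: δ_bulk = Σ fᵢ·δᵢ.
-20.7 = 0.158×δ_A + 0.310×(-46.1) + 0.244×(-10.1) + 0.288×(-4.6)
0.158·δ_A = -20.7 − (-18.080) = -2.620
δ_A = -2.620 / 0.158 = -16.58 permil

-16.6 permil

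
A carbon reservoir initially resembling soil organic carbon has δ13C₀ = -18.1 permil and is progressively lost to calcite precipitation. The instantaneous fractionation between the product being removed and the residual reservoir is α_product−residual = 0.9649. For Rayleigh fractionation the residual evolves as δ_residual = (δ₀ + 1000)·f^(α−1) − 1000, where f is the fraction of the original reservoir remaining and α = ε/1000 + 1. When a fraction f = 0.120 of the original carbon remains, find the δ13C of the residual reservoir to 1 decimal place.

57.8 permil

Rayleigh residual: δ_res = (δ₀ + 1000)·f^(α−1) − 1000
α − 1 = -0.03510
f^(α−1) = 0.120^(-0.03510) = 1.077261
δ_res = (-18.1 + 1000) × 1.077261 − 1000 = 1057.762 − 1000 = 57.76 permil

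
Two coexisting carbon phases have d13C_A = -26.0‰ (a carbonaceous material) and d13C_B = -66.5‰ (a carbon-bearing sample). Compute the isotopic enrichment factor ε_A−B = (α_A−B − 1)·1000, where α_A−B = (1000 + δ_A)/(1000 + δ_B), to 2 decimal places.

α_A−B = (1000 + -26.0) / (1000 + -66.5) = 974.0 / 933.5 = 1.043385
ε_A−B = (1.043385 − 1) × 1000 = 43.385‰
(The approximation ε ≈ δ_A − δ_B would give 40.5‰.)

43.39‰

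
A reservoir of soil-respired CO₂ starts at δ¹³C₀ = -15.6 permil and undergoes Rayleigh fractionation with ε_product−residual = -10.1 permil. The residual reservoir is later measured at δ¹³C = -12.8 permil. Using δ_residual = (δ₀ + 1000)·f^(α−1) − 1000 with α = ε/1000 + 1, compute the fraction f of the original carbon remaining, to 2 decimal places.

α − 1 = ε/1000 = -0.0101
(δ_res + 1000)/(δ₀ + 1000) = (-12.8 + 1000)/(-15.6 + 1000) = 987.2/984.4 = 1.002844
f = 1.002844^(1/-0.0101) = exp(ln(1.002844)/-0.0101) = exp(0.00284/-0.0101)
f = exp(-0.2812) = 0.7549

0.75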